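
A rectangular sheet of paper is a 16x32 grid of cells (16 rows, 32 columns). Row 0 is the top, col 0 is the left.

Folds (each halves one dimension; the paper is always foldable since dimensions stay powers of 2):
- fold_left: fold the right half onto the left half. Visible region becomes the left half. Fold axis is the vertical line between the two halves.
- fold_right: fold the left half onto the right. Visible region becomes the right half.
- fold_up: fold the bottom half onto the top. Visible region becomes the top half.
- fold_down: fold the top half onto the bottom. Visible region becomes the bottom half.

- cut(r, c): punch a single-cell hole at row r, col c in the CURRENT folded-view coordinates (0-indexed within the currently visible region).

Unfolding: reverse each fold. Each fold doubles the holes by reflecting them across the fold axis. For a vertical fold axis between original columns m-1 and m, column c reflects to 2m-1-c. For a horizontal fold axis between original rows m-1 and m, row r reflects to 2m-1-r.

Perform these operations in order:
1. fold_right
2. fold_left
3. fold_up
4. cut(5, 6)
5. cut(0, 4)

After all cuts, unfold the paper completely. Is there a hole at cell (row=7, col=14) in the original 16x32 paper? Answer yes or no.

Op 1 fold_right: fold axis v@16; visible region now rows[0,16) x cols[16,32) = 16x16
Op 2 fold_left: fold axis v@24; visible region now rows[0,16) x cols[16,24) = 16x8
Op 3 fold_up: fold axis h@8; visible region now rows[0,8) x cols[16,24) = 8x8
Op 4 cut(5, 6): punch at orig (5,22); cuts so far [(5, 22)]; region rows[0,8) x cols[16,24) = 8x8
Op 5 cut(0, 4): punch at orig (0,20); cuts so far [(0, 20), (5, 22)]; region rows[0,8) x cols[16,24) = 8x8
Unfold 1 (reflect across h@8): 4 holes -> [(0, 20), (5, 22), (10, 22), (15, 20)]
Unfold 2 (reflect across v@24): 8 holes -> [(0, 20), (0, 27), (5, 22), (5, 25), (10, 22), (10, 25), (15, 20), (15, 27)]
Unfold 3 (reflect across v@16): 16 holes -> [(0, 4), (0, 11), (0, 20), (0, 27), (5, 6), (5, 9), (5, 22), (5, 25), (10, 6), (10, 9), (10, 22), (10, 25), (15, 4), (15, 11), (15, 20), (15, 27)]
Holes: [(0, 4), (0, 11), (0, 20), (0, 27), (5, 6), (5, 9), (5, 22), (5, 25), (10, 6), (10, 9), (10, 22), (10, 25), (15, 4), (15, 11), (15, 20), (15, 27)]

Answer: no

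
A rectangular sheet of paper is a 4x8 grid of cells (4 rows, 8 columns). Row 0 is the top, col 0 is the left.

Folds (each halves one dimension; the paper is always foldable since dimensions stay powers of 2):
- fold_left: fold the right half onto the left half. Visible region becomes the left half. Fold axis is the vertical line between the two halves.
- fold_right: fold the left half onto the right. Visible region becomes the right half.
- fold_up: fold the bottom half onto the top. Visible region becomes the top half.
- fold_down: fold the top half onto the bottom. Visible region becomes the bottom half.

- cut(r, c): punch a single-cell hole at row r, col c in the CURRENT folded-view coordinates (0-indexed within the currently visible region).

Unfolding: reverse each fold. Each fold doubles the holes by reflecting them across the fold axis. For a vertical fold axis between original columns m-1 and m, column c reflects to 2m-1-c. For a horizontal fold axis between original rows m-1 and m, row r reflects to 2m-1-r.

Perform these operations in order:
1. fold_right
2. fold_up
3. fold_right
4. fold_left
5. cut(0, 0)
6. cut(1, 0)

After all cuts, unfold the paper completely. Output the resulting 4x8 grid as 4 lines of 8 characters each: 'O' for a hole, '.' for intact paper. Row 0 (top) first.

Op 1 fold_right: fold axis v@4; visible region now rows[0,4) x cols[4,8) = 4x4
Op 2 fold_up: fold axis h@2; visible region now rows[0,2) x cols[4,8) = 2x4
Op 3 fold_right: fold axis v@6; visible region now rows[0,2) x cols[6,8) = 2x2
Op 4 fold_left: fold axis v@7; visible region now rows[0,2) x cols[6,7) = 2x1
Op 5 cut(0, 0): punch at orig (0,6); cuts so far [(0, 6)]; region rows[0,2) x cols[6,7) = 2x1
Op 6 cut(1, 0): punch at orig (1,6); cuts so far [(0, 6), (1, 6)]; region rows[0,2) x cols[6,7) = 2x1
Unfold 1 (reflect across v@7): 4 holes -> [(0, 6), (0, 7), (1, 6), (1, 7)]
Unfold 2 (reflect across v@6): 8 holes -> [(0, 4), (0, 5), (0, 6), (0, 7), (1, 4), (1, 5), (1, 6), (1, 7)]
Unfold 3 (reflect across h@2): 16 holes -> [(0, 4), (0, 5), (0, 6), (0, 7), (1, 4), (1, 5), (1, 6), (1, 7), (2, 4), (2, 5), (2, 6), (2, 7), (3, 4), (3, 5), (3, 6), (3, 7)]
Unfold 4 (reflect across v@4): 32 holes -> [(0, 0), (0, 1), (0, 2), (0, 3), (0, 4), (0, 5), (0, 6), (0, 7), (1, 0), (1, 1), (1, 2), (1, 3), (1, 4), (1, 5), (1, 6), (1, 7), (2, 0), (2, 1), (2, 2), (2, 3), (2, 4), (2, 5), (2, 6), (2, 7), (3, 0), (3, 1), (3, 2), (3, 3), (3, 4), (3, 5), (3, 6), (3, 7)]

Answer: OOOOOOOO
OOOOOOOO
OOOOOOOO
OOOOOOOO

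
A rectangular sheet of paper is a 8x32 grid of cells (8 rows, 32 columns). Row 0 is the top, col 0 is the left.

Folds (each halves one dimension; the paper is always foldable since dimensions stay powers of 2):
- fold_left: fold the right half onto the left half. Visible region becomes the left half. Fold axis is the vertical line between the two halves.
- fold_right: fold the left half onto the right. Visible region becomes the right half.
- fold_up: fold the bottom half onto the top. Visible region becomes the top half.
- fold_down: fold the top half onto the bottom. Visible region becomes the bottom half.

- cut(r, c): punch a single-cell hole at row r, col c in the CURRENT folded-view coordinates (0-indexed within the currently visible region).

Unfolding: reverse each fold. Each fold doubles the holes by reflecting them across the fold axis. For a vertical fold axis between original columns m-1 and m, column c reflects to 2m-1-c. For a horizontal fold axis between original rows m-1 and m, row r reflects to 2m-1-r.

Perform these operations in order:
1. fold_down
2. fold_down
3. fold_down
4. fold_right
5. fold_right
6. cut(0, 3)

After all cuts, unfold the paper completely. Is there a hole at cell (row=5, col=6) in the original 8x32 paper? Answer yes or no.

Answer: no

Derivation:
Op 1 fold_down: fold axis h@4; visible region now rows[4,8) x cols[0,32) = 4x32
Op 2 fold_down: fold axis h@6; visible region now rows[6,8) x cols[0,32) = 2x32
Op 3 fold_down: fold axis h@7; visible region now rows[7,8) x cols[0,32) = 1x32
Op 4 fold_right: fold axis v@16; visible region now rows[7,8) x cols[16,32) = 1x16
Op 5 fold_right: fold axis v@24; visible region now rows[7,8) x cols[24,32) = 1x8
Op 6 cut(0, 3): punch at orig (7,27); cuts so far [(7, 27)]; region rows[7,8) x cols[24,32) = 1x8
Unfold 1 (reflect across v@24): 2 holes -> [(7, 20), (7, 27)]
Unfold 2 (reflect across v@16): 4 holes -> [(7, 4), (7, 11), (7, 20), (7, 27)]
Unfold 3 (reflect across h@7): 8 holes -> [(6, 4), (6, 11), (6, 20), (6, 27), (7, 4), (7, 11), (7, 20), (7, 27)]
Unfold 4 (reflect across h@6): 16 holes -> [(4, 4), (4, 11), (4, 20), (4, 27), (5, 4), (5, 11), (5, 20), (5, 27), (6, 4), (6, 11), (6, 20), (6, 27), (7, 4), (7, 11), (7, 20), (7, 27)]
Unfold 5 (reflect across h@4): 32 holes -> [(0, 4), (0, 11), (0, 20), (0, 27), (1, 4), (1, 11), (1, 20), (1, 27), (2, 4), (2, 11), (2, 20), (2, 27), (3, 4), (3, 11), (3, 20), (3, 27), (4, 4), (4, 11), (4, 20), (4, 27), (5, 4), (5, 11), (5, 20), (5, 27), (6, 4), (6, 11), (6, 20), (6, 27), (7, 4), (7, 11), (7, 20), (7, 27)]
Holes: [(0, 4), (0, 11), (0, 20), (0, 27), (1, 4), (1, 11), (1, 20), (1, 27), (2, 4), (2, 11), (2, 20), (2, 27), (3, 4), (3, 11), (3, 20), (3, 27), (4, 4), (4, 11), (4, 20), (4, 27), (5, 4), (5, 11), (5, 20), (5, 27), (6, 4), (6, 11), (6, 20), (6, 27), (7, 4), (7, 11), (7, 20), (7, 27)]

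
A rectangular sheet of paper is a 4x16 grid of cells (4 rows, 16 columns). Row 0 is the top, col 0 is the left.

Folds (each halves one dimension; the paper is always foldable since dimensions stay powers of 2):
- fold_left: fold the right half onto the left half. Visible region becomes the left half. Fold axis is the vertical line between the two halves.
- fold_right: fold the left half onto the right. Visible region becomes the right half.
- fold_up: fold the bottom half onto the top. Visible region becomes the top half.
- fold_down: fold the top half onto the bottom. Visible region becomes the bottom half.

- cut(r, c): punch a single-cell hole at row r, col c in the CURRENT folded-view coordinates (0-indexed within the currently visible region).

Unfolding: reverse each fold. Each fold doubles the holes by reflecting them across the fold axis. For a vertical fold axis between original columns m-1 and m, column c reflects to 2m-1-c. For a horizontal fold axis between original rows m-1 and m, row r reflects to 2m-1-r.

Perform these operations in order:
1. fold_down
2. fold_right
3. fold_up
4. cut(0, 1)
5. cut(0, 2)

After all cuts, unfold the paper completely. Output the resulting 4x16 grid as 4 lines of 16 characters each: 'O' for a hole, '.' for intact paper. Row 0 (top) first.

Op 1 fold_down: fold axis h@2; visible region now rows[2,4) x cols[0,16) = 2x16
Op 2 fold_right: fold axis v@8; visible region now rows[2,4) x cols[8,16) = 2x8
Op 3 fold_up: fold axis h@3; visible region now rows[2,3) x cols[8,16) = 1x8
Op 4 cut(0, 1): punch at orig (2,9); cuts so far [(2, 9)]; region rows[2,3) x cols[8,16) = 1x8
Op 5 cut(0, 2): punch at orig (2,10); cuts so far [(2, 9), (2, 10)]; region rows[2,3) x cols[8,16) = 1x8
Unfold 1 (reflect across h@3): 4 holes -> [(2, 9), (2, 10), (3, 9), (3, 10)]
Unfold 2 (reflect across v@8): 8 holes -> [(2, 5), (2, 6), (2, 9), (2, 10), (3, 5), (3, 6), (3, 9), (3, 10)]
Unfold 3 (reflect across h@2): 16 holes -> [(0, 5), (0, 6), (0, 9), (0, 10), (1, 5), (1, 6), (1, 9), (1, 10), (2, 5), (2, 6), (2, 9), (2, 10), (3, 5), (3, 6), (3, 9), (3, 10)]

Answer: .....OO..OO.....
.....OO..OO.....
.....OO..OO.....
.....OO..OO.....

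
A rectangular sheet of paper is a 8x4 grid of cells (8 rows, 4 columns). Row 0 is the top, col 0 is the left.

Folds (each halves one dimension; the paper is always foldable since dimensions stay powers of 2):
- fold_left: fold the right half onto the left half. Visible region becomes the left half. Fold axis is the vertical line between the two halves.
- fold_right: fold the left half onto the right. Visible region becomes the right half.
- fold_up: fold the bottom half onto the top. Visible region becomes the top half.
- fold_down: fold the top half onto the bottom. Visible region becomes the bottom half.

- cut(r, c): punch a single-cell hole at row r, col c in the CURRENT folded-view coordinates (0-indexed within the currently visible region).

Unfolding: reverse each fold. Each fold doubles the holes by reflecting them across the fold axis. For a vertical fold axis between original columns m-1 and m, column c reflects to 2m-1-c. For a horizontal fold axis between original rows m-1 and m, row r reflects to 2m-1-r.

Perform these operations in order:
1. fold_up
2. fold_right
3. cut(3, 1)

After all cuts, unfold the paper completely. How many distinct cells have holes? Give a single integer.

Op 1 fold_up: fold axis h@4; visible region now rows[0,4) x cols[0,4) = 4x4
Op 2 fold_right: fold axis v@2; visible region now rows[0,4) x cols[2,4) = 4x2
Op 3 cut(3, 1): punch at orig (3,3); cuts so far [(3, 3)]; region rows[0,4) x cols[2,4) = 4x2
Unfold 1 (reflect across v@2): 2 holes -> [(3, 0), (3, 3)]
Unfold 2 (reflect across h@4): 4 holes -> [(3, 0), (3, 3), (4, 0), (4, 3)]

Answer: 4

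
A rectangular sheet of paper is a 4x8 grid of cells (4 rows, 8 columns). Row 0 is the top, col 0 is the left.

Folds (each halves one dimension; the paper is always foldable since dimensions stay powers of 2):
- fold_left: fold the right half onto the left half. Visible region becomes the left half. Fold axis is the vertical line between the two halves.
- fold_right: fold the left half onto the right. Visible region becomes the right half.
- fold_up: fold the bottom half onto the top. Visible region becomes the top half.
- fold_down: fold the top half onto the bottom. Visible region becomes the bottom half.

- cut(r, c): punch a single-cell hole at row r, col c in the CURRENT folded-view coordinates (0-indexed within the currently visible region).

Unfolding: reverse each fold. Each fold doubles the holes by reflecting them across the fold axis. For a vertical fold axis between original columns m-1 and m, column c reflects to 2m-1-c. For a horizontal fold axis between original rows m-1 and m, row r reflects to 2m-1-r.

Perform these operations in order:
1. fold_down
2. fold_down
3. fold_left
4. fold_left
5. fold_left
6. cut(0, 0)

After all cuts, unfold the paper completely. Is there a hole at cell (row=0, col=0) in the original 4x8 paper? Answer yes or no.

Answer: yes

Derivation:
Op 1 fold_down: fold axis h@2; visible region now rows[2,4) x cols[0,8) = 2x8
Op 2 fold_down: fold axis h@3; visible region now rows[3,4) x cols[0,8) = 1x8
Op 3 fold_left: fold axis v@4; visible region now rows[3,4) x cols[0,4) = 1x4
Op 4 fold_left: fold axis v@2; visible region now rows[3,4) x cols[0,2) = 1x2
Op 5 fold_left: fold axis v@1; visible region now rows[3,4) x cols[0,1) = 1x1
Op 6 cut(0, 0): punch at orig (3,0); cuts so far [(3, 0)]; region rows[3,4) x cols[0,1) = 1x1
Unfold 1 (reflect across v@1): 2 holes -> [(3, 0), (3, 1)]
Unfold 2 (reflect across v@2): 4 holes -> [(3, 0), (3, 1), (3, 2), (3, 3)]
Unfold 3 (reflect across v@4): 8 holes -> [(3, 0), (3, 1), (3, 2), (3, 3), (3, 4), (3, 5), (3, 6), (3, 7)]
Unfold 4 (reflect across h@3): 16 holes -> [(2, 0), (2, 1), (2, 2), (2, 3), (2, 4), (2, 5), (2, 6), (2, 7), (3, 0), (3, 1), (3, 2), (3, 3), (3, 4), (3, 5), (3, 6), (3, 7)]
Unfold 5 (reflect across h@2): 32 holes -> [(0, 0), (0, 1), (0, 2), (0, 3), (0, 4), (0, 5), (0, 6), (0, 7), (1, 0), (1, 1), (1, 2), (1, 3), (1, 4), (1, 5), (1, 6), (1, 7), (2, 0), (2, 1), (2, 2), (2, 3), (2, 4), (2, 5), (2, 6), (2, 7), (3, 0), (3, 1), (3, 2), (3, 3), (3, 4), (3, 5), (3, 6), (3, 7)]
Holes: [(0, 0), (0, 1), (0, 2), (0, 3), (0, 4), (0, 5), (0, 6), (0, 7), (1, 0), (1, 1), (1, 2), (1, 3), (1, 4), (1, 5), (1, 6), (1, 7), (2, 0), (2, 1), (2, 2), (2, 3), (2, 4), (2, 5), (2, 6), (2, 7), (3, 0), (3, 1), (3, 2), (3, 3), (3, 4), (3, 5), (3, 6), (3, 7)]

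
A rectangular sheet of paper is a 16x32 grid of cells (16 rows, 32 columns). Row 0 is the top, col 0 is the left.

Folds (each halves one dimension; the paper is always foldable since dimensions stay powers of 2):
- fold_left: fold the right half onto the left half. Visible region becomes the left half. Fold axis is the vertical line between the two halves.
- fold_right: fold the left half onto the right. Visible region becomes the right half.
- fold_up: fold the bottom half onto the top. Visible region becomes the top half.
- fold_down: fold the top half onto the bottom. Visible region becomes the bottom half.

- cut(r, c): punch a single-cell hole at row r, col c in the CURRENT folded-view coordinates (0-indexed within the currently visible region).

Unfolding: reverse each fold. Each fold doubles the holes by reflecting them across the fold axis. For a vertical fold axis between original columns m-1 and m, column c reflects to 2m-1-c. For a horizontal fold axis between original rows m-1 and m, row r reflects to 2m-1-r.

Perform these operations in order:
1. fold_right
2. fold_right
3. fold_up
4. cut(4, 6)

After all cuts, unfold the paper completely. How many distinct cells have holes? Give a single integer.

Op 1 fold_right: fold axis v@16; visible region now rows[0,16) x cols[16,32) = 16x16
Op 2 fold_right: fold axis v@24; visible region now rows[0,16) x cols[24,32) = 16x8
Op 3 fold_up: fold axis h@8; visible region now rows[0,8) x cols[24,32) = 8x8
Op 4 cut(4, 6): punch at orig (4,30); cuts so far [(4, 30)]; region rows[0,8) x cols[24,32) = 8x8
Unfold 1 (reflect across h@8): 2 holes -> [(4, 30), (11, 30)]
Unfold 2 (reflect across v@24): 4 holes -> [(4, 17), (4, 30), (11, 17), (11, 30)]
Unfold 3 (reflect across v@16): 8 holes -> [(4, 1), (4, 14), (4, 17), (4, 30), (11, 1), (11, 14), (11, 17), (11, 30)]

Answer: 8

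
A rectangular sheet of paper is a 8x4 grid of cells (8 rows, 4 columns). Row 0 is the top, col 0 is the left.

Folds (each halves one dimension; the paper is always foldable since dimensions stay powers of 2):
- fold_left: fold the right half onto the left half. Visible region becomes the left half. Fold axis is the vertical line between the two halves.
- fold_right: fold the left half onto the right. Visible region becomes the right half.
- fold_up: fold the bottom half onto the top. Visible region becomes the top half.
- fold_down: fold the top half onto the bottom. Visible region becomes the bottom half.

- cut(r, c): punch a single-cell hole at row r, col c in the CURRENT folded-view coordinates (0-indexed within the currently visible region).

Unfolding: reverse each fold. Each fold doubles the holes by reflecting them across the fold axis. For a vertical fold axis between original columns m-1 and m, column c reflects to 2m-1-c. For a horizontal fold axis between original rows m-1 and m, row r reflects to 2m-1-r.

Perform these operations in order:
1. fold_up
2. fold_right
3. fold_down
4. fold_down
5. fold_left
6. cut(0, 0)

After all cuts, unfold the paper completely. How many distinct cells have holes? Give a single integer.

Op 1 fold_up: fold axis h@4; visible region now rows[0,4) x cols[0,4) = 4x4
Op 2 fold_right: fold axis v@2; visible region now rows[0,4) x cols[2,4) = 4x2
Op 3 fold_down: fold axis h@2; visible region now rows[2,4) x cols[2,4) = 2x2
Op 4 fold_down: fold axis h@3; visible region now rows[3,4) x cols[2,4) = 1x2
Op 5 fold_left: fold axis v@3; visible region now rows[3,4) x cols[2,3) = 1x1
Op 6 cut(0, 0): punch at orig (3,2); cuts so far [(3, 2)]; region rows[3,4) x cols[2,3) = 1x1
Unfold 1 (reflect across v@3): 2 holes -> [(3, 2), (3, 3)]
Unfold 2 (reflect across h@3): 4 holes -> [(2, 2), (2, 3), (3, 2), (3, 3)]
Unfold 3 (reflect across h@2): 8 holes -> [(0, 2), (0, 3), (1, 2), (1, 3), (2, 2), (2, 3), (3, 2), (3, 3)]
Unfold 4 (reflect across v@2): 16 holes -> [(0, 0), (0, 1), (0, 2), (0, 3), (1, 0), (1, 1), (1, 2), (1, 3), (2, 0), (2, 1), (2, 2), (2, 3), (3, 0), (3, 1), (3, 2), (3, 3)]
Unfold 5 (reflect across h@4): 32 holes -> [(0, 0), (0, 1), (0, 2), (0, 3), (1, 0), (1, 1), (1, 2), (1, 3), (2, 0), (2, 1), (2, 2), (2, 3), (3, 0), (3, 1), (3, 2), (3, 3), (4, 0), (4, 1), (4, 2), (4, 3), (5, 0), (5, 1), (5, 2), (5, 3), (6, 0), (6, 1), (6, 2), (6, 3), (7, 0), (7, 1), (7, 2), (7, 3)]

Answer: 32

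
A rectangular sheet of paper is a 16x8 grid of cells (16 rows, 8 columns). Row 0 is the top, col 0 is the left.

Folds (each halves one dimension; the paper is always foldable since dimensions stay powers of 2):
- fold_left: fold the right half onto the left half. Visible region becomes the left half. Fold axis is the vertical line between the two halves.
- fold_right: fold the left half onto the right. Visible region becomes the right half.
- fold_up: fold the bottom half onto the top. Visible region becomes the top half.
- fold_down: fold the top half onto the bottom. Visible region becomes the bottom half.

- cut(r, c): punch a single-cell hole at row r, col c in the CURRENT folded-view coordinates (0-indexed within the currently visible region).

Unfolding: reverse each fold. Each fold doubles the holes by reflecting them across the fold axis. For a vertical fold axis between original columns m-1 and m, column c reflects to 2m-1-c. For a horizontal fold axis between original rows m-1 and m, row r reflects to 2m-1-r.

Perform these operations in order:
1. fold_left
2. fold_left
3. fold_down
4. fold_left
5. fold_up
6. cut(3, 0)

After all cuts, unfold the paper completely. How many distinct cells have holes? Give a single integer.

Answer: 32

Derivation:
Op 1 fold_left: fold axis v@4; visible region now rows[0,16) x cols[0,4) = 16x4
Op 2 fold_left: fold axis v@2; visible region now rows[0,16) x cols[0,2) = 16x2
Op 3 fold_down: fold axis h@8; visible region now rows[8,16) x cols[0,2) = 8x2
Op 4 fold_left: fold axis v@1; visible region now rows[8,16) x cols[0,1) = 8x1
Op 5 fold_up: fold axis h@12; visible region now rows[8,12) x cols[0,1) = 4x1
Op 6 cut(3, 0): punch at orig (11,0); cuts so far [(11, 0)]; region rows[8,12) x cols[0,1) = 4x1
Unfold 1 (reflect across h@12): 2 holes -> [(11, 0), (12, 0)]
Unfold 2 (reflect across v@1): 4 holes -> [(11, 0), (11, 1), (12, 0), (12, 1)]
Unfold 3 (reflect across h@8): 8 holes -> [(3, 0), (3, 1), (4, 0), (4, 1), (11, 0), (11, 1), (12, 0), (12, 1)]
Unfold 4 (reflect across v@2): 16 holes -> [(3, 0), (3, 1), (3, 2), (3, 3), (4, 0), (4, 1), (4, 2), (4, 3), (11, 0), (11, 1), (11, 2), (11, 3), (12, 0), (12, 1), (12, 2), (12, 3)]
Unfold 5 (reflect across v@4): 32 holes -> [(3, 0), (3, 1), (3, 2), (3, 3), (3, 4), (3, 5), (3, 6), (3, 7), (4, 0), (4, 1), (4, 2), (4, 3), (4, 4), (4, 5), (4, 6), (4, 7), (11, 0), (11, 1), (11, 2), (11, 3), (11, 4), (11, 5), (11, 6), (11, 7), (12, 0), (12, 1), (12, 2), (12, 3), (12, 4), (12, 5), (12, 6), (12, 7)]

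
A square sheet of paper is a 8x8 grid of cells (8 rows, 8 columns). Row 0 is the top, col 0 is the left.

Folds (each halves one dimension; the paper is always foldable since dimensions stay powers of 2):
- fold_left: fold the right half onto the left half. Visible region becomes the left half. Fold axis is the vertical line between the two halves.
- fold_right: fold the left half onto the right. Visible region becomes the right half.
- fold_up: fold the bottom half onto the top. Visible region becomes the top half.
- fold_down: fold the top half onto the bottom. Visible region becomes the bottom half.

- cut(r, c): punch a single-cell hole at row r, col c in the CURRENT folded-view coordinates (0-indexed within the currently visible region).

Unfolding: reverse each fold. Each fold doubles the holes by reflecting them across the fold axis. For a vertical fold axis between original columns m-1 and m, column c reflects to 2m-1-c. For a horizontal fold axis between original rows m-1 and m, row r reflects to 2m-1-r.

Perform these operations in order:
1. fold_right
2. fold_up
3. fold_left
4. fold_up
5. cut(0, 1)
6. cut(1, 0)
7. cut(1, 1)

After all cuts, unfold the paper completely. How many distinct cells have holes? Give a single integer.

Op 1 fold_right: fold axis v@4; visible region now rows[0,8) x cols[4,8) = 8x4
Op 2 fold_up: fold axis h@4; visible region now rows[0,4) x cols[4,8) = 4x4
Op 3 fold_left: fold axis v@6; visible region now rows[0,4) x cols[4,6) = 4x2
Op 4 fold_up: fold axis h@2; visible region now rows[0,2) x cols[4,6) = 2x2
Op 5 cut(0, 1): punch at orig (0,5); cuts so far [(0, 5)]; region rows[0,2) x cols[4,6) = 2x2
Op 6 cut(1, 0): punch at orig (1,4); cuts so far [(0, 5), (1, 4)]; region rows[0,2) x cols[4,6) = 2x2
Op 7 cut(1, 1): punch at orig (1,5); cuts so far [(0, 5), (1, 4), (1, 5)]; region rows[0,2) x cols[4,6) = 2x2
Unfold 1 (reflect across h@2): 6 holes -> [(0, 5), (1, 4), (1, 5), (2, 4), (2, 5), (3, 5)]
Unfold 2 (reflect across v@6): 12 holes -> [(0, 5), (0, 6), (1, 4), (1, 5), (1, 6), (1, 7), (2, 4), (2, 5), (2, 6), (2, 7), (3, 5), (3, 6)]
Unfold 3 (reflect across h@4): 24 holes -> [(0, 5), (0, 6), (1, 4), (1, 5), (1, 6), (1, 7), (2, 4), (2, 5), (2, 6), (2, 7), (3, 5), (3, 6), (4, 5), (4, 6), (5, 4), (5, 5), (5, 6), (5, 7), (6, 4), (6, 5), (6, 6), (6, 7), (7, 5), (7, 6)]
Unfold 4 (reflect across v@4): 48 holes -> [(0, 1), (0, 2), (0, 5), (0, 6), (1, 0), (1, 1), (1, 2), (1, 3), (1, 4), (1, 5), (1, 6), (1, 7), (2, 0), (2, 1), (2, 2), (2, 3), (2, 4), (2, 5), (2, 6), (2, 7), (3, 1), (3, 2), (3, 5), (3, 6), (4, 1), (4, 2), (4, 5), (4, 6), (5, 0), (5, 1), (5, 2), (5, 3), (5, 4), (5, 5), (5, 6), (5, 7), (6, 0), (6, 1), (6, 2), (6, 3), (6, 4), (6, 5), (6, 6), (6, 7), (7, 1), (7, 2), (7, 5), (7, 6)]

Answer: 48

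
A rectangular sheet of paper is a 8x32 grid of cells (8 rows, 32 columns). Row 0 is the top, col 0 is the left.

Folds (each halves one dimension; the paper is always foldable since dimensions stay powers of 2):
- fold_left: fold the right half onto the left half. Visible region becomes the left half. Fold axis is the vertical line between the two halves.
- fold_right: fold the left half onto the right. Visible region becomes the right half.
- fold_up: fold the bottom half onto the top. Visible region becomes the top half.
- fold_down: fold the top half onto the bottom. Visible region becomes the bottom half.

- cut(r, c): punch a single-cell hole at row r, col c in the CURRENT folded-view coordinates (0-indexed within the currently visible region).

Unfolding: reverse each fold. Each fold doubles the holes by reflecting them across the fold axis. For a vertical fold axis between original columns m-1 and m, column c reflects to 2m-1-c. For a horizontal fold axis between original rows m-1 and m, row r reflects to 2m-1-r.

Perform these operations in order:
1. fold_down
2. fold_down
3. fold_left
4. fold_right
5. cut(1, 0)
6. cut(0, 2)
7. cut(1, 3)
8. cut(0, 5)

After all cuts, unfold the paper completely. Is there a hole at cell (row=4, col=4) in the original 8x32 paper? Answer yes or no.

Answer: yes

Derivation:
Op 1 fold_down: fold axis h@4; visible region now rows[4,8) x cols[0,32) = 4x32
Op 2 fold_down: fold axis h@6; visible region now rows[6,8) x cols[0,32) = 2x32
Op 3 fold_left: fold axis v@16; visible region now rows[6,8) x cols[0,16) = 2x16
Op 4 fold_right: fold axis v@8; visible region now rows[6,8) x cols[8,16) = 2x8
Op 5 cut(1, 0): punch at orig (7,8); cuts so far [(7, 8)]; region rows[6,8) x cols[8,16) = 2x8
Op 6 cut(0, 2): punch at orig (6,10); cuts so far [(6, 10), (7, 8)]; region rows[6,8) x cols[8,16) = 2x8
Op 7 cut(1, 3): punch at orig (7,11); cuts so far [(6, 10), (7, 8), (7, 11)]; region rows[6,8) x cols[8,16) = 2x8
Op 8 cut(0, 5): punch at orig (6,13); cuts so far [(6, 10), (6, 13), (7, 8), (7, 11)]; region rows[6,8) x cols[8,16) = 2x8
Unfold 1 (reflect across v@8): 8 holes -> [(6, 2), (6, 5), (6, 10), (6, 13), (7, 4), (7, 7), (7, 8), (7, 11)]
Unfold 2 (reflect across v@16): 16 holes -> [(6, 2), (6, 5), (6, 10), (6, 13), (6, 18), (6, 21), (6, 26), (6, 29), (7, 4), (7, 7), (7, 8), (7, 11), (7, 20), (7, 23), (7, 24), (7, 27)]
Unfold 3 (reflect across h@6): 32 holes -> [(4, 4), (4, 7), (4, 8), (4, 11), (4, 20), (4, 23), (4, 24), (4, 27), (5, 2), (5, 5), (5, 10), (5, 13), (5, 18), (5, 21), (5, 26), (5, 29), (6, 2), (6, 5), (6, 10), (6, 13), (6, 18), (6, 21), (6, 26), (6, 29), (7, 4), (7, 7), (7, 8), (7, 11), (7, 20), (7, 23), (7, 24), (7, 27)]
Unfold 4 (reflect across h@4): 64 holes -> [(0, 4), (0, 7), (0, 8), (0, 11), (0, 20), (0, 23), (0, 24), (0, 27), (1, 2), (1, 5), (1, 10), (1, 13), (1, 18), (1, 21), (1, 26), (1, 29), (2, 2), (2, 5), (2, 10), (2, 13), (2, 18), (2, 21), (2, 26), (2, 29), (3, 4), (3, 7), (3, 8), (3, 11), (3, 20), (3, 23), (3, 24), (3, 27), (4, 4), (4, 7), (4, 8), (4, 11), (4, 20), (4, 23), (4, 24), (4, 27), (5, 2), (5, 5), (5, 10), (5, 13), (5, 18), (5, 21), (5, 26), (5, 29), (6, 2), (6, 5), (6, 10), (6, 13), (6, 18), (6, 21), (6, 26), (6, 29), (7, 4), (7, 7), (7, 8), (7, 11), (7, 20), (7, 23), (7, 24), (7, 27)]
Holes: [(0, 4), (0, 7), (0, 8), (0, 11), (0, 20), (0, 23), (0, 24), (0, 27), (1, 2), (1, 5), (1, 10), (1, 13), (1, 18), (1, 21), (1, 26), (1, 29), (2, 2), (2, 5), (2, 10), (2, 13), (2, 18), (2, 21), (2, 26), (2, 29), (3, 4), (3, 7), (3, 8), (3, 11), (3, 20), (3, 23), (3, 24), (3, 27), (4, 4), (4, 7), (4, 8), (4, 11), (4, 20), (4, 23), (4, 24), (4, 27), (5, 2), (5, 5), (5, 10), (5, 13), (5, 18), (5, 21), (5, 26), (5, 29), (6, 2), (6, 5), (6, 10), (6, 13), (6, 18), (6, 21), (6, 26), (6, 29), (7, 4), (7, 7), (7, 8), (7, 11), (7, 20), (7, 23), (7, 24), (7, 27)]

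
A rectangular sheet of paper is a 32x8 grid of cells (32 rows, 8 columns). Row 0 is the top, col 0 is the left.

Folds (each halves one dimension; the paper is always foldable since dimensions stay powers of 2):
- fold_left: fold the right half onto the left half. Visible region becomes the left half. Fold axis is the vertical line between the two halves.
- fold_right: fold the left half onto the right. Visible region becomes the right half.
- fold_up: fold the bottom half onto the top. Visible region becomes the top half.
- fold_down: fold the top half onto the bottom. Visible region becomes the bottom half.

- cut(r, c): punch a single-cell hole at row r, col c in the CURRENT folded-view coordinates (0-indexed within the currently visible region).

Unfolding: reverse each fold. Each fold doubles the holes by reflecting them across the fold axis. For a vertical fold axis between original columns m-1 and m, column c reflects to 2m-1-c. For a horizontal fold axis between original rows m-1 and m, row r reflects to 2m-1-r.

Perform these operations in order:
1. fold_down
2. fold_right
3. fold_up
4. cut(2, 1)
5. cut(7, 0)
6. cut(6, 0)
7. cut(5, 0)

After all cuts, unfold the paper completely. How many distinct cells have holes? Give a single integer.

Op 1 fold_down: fold axis h@16; visible region now rows[16,32) x cols[0,8) = 16x8
Op 2 fold_right: fold axis v@4; visible region now rows[16,32) x cols[4,8) = 16x4
Op 3 fold_up: fold axis h@24; visible region now rows[16,24) x cols[4,8) = 8x4
Op 4 cut(2, 1): punch at orig (18,5); cuts so far [(18, 5)]; region rows[16,24) x cols[4,8) = 8x4
Op 5 cut(7, 0): punch at orig (23,4); cuts so far [(18, 5), (23, 4)]; region rows[16,24) x cols[4,8) = 8x4
Op 6 cut(6, 0): punch at orig (22,4); cuts so far [(18, 5), (22, 4), (23, 4)]; region rows[16,24) x cols[4,8) = 8x4
Op 7 cut(5, 0): punch at orig (21,4); cuts so far [(18, 5), (21, 4), (22, 4), (23, 4)]; region rows[16,24) x cols[4,8) = 8x4
Unfold 1 (reflect across h@24): 8 holes -> [(18, 5), (21, 4), (22, 4), (23, 4), (24, 4), (25, 4), (26, 4), (29, 5)]
Unfold 2 (reflect across v@4): 16 holes -> [(18, 2), (18, 5), (21, 3), (21, 4), (22, 3), (22, 4), (23, 3), (23, 4), (24, 3), (24, 4), (25, 3), (25, 4), (26, 3), (26, 4), (29, 2), (29, 5)]
Unfold 3 (reflect across h@16): 32 holes -> [(2, 2), (2, 5), (5, 3), (5, 4), (6, 3), (6, 4), (7, 3), (7, 4), (8, 3), (8, 4), (9, 3), (9, 4), (10, 3), (10, 4), (13, 2), (13, 5), (18, 2), (18, 5), (21, 3), (21, 4), (22, 3), (22, 4), (23, 3), (23, 4), (24, 3), (24, 4), (25, 3), (25, 4), (26, 3), (26, 4), (29, 2), (29, 5)]

Answer: 32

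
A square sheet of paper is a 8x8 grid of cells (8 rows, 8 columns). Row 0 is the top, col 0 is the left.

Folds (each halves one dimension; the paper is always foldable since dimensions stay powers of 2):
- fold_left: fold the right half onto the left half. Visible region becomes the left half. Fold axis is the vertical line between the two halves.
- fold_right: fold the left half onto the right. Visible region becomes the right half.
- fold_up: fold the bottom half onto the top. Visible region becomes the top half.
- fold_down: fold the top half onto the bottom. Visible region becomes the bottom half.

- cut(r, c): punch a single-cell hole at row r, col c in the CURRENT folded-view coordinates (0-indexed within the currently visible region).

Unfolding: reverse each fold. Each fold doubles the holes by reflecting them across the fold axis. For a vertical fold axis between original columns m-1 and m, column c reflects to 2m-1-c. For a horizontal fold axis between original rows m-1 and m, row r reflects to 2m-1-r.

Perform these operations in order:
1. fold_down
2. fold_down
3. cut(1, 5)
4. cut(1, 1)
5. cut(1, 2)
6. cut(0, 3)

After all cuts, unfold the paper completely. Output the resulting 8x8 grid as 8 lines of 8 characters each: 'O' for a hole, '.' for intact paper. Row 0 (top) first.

Op 1 fold_down: fold axis h@4; visible region now rows[4,8) x cols[0,8) = 4x8
Op 2 fold_down: fold axis h@6; visible region now rows[6,8) x cols[0,8) = 2x8
Op 3 cut(1, 5): punch at orig (7,5); cuts so far [(7, 5)]; region rows[6,8) x cols[0,8) = 2x8
Op 4 cut(1, 1): punch at orig (7,1); cuts so far [(7, 1), (7, 5)]; region rows[6,8) x cols[0,8) = 2x8
Op 5 cut(1, 2): punch at orig (7,2); cuts so far [(7, 1), (7, 2), (7, 5)]; region rows[6,8) x cols[0,8) = 2x8
Op 6 cut(0, 3): punch at orig (6,3); cuts so far [(6, 3), (7, 1), (7, 2), (7, 5)]; region rows[6,8) x cols[0,8) = 2x8
Unfold 1 (reflect across h@6): 8 holes -> [(4, 1), (4, 2), (4, 5), (5, 3), (6, 3), (7, 1), (7, 2), (7, 5)]
Unfold 2 (reflect across h@4): 16 holes -> [(0, 1), (0, 2), (0, 5), (1, 3), (2, 3), (3, 1), (3, 2), (3, 5), (4, 1), (4, 2), (4, 5), (5, 3), (6, 3), (7, 1), (7, 2), (7, 5)]

Answer: .OO..O..
...O....
...O....
.OO..O..
.OO..O..
...O....
...O....
.OO..O..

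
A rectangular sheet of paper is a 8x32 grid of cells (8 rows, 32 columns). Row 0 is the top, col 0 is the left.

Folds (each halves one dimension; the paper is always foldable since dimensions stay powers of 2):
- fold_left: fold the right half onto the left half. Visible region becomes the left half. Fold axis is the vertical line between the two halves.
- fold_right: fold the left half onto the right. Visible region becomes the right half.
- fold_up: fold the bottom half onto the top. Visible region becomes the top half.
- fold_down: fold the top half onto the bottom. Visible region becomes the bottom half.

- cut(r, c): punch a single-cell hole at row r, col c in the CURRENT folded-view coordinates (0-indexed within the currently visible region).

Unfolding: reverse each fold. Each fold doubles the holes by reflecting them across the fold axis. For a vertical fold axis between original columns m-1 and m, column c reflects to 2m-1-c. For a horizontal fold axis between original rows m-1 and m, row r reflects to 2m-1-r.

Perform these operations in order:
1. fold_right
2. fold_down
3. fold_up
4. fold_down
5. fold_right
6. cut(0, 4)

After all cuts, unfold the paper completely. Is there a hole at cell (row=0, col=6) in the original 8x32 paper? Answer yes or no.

Answer: no

Derivation:
Op 1 fold_right: fold axis v@16; visible region now rows[0,8) x cols[16,32) = 8x16
Op 2 fold_down: fold axis h@4; visible region now rows[4,8) x cols[16,32) = 4x16
Op 3 fold_up: fold axis h@6; visible region now rows[4,6) x cols[16,32) = 2x16
Op 4 fold_down: fold axis h@5; visible region now rows[5,6) x cols[16,32) = 1x16
Op 5 fold_right: fold axis v@24; visible region now rows[5,6) x cols[24,32) = 1x8
Op 6 cut(0, 4): punch at orig (5,28); cuts so far [(5, 28)]; region rows[5,6) x cols[24,32) = 1x8
Unfold 1 (reflect across v@24): 2 holes -> [(5, 19), (5, 28)]
Unfold 2 (reflect across h@5): 4 holes -> [(4, 19), (4, 28), (5, 19), (5, 28)]
Unfold 3 (reflect across h@6): 8 holes -> [(4, 19), (4, 28), (5, 19), (5, 28), (6, 19), (6, 28), (7, 19), (7, 28)]
Unfold 4 (reflect across h@4): 16 holes -> [(0, 19), (0, 28), (1, 19), (1, 28), (2, 19), (2, 28), (3, 19), (3, 28), (4, 19), (4, 28), (5, 19), (5, 28), (6, 19), (6, 28), (7, 19), (7, 28)]
Unfold 5 (reflect across v@16): 32 holes -> [(0, 3), (0, 12), (0, 19), (0, 28), (1, 3), (1, 12), (1, 19), (1, 28), (2, 3), (2, 12), (2, 19), (2, 28), (3, 3), (3, 12), (3, 19), (3, 28), (4, 3), (4, 12), (4, 19), (4, 28), (5, 3), (5, 12), (5, 19), (5, 28), (6, 3), (6, 12), (6, 19), (6, 28), (7, 3), (7, 12), (7, 19), (7, 28)]
Holes: [(0, 3), (0, 12), (0, 19), (0, 28), (1, 3), (1, 12), (1, 19), (1, 28), (2, 3), (2, 12), (2, 19), (2, 28), (3, 3), (3, 12), (3, 19), (3, 28), (4, 3), (4, 12), (4, 19), (4, 28), (5, 3), (5, 12), (5, 19), (5, 28), (6, 3), (6, 12), (6, 19), (6, 28), (7, 3), (7, 12), (7, 19), (7, 28)]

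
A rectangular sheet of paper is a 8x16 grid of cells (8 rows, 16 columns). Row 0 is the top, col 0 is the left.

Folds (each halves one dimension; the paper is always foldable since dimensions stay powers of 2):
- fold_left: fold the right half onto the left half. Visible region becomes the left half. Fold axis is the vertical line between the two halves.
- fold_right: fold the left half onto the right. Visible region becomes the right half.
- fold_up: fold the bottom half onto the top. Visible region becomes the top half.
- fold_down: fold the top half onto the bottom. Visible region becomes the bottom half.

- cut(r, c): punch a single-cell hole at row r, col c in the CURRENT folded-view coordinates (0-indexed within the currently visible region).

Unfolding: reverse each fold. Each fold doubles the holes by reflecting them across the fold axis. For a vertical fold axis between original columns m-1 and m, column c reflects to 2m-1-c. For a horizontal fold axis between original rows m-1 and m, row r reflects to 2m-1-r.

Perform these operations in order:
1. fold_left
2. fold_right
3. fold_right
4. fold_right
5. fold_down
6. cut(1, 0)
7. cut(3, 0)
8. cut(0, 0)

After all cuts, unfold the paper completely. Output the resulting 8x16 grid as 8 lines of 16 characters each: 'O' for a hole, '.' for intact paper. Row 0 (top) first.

Answer: OOOOOOOOOOOOOOOO
................
OOOOOOOOOOOOOOOO
OOOOOOOOOOOOOOOO
OOOOOOOOOOOOOOOO
OOOOOOOOOOOOOOOO
................
OOOOOOOOOOOOOOOO

Derivation:
Op 1 fold_left: fold axis v@8; visible region now rows[0,8) x cols[0,8) = 8x8
Op 2 fold_right: fold axis v@4; visible region now rows[0,8) x cols[4,8) = 8x4
Op 3 fold_right: fold axis v@6; visible region now rows[0,8) x cols[6,8) = 8x2
Op 4 fold_right: fold axis v@7; visible region now rows[0,8) x cols[7,8) = 8x1
Op 5 fold_down: fold axis h@4; visible region now rows[4,8) x cols[7,8) = 4x1
Op 6 cut(1, 0): punch at orig (5,7); cuts so far [(5, 7)]; region rows[4,8) x cols[7,8) = 4x1
Op 7 cut(3, 0): punch at orig (7,7); cuts so far [(5, 7), (7, 7)]; region rows[4,8) x cols[7,8) = 4x1
Op 8 cut(0, 0): punch at orig (4,7); cuts so far [(4, 7), (5, 7), (7, 7)]; region rows[4,8) x cols[7,8) = 4x1
Unfold 1 (reflect across h@4): 6 holes -> [(0, 7), (2, 7), (3, 7), (4, 7), (5, 7), (7, 7)]
Unfold 2 (reflect across v@7): 12 holes -> [(0, 6), (0, 7), (2, 6), (2, 7), (3, 6), (3, 7), (4, 6), (4, 7), (5, 6), (5, 7), (7, 6), (7, 7)]
Unfold 3 (reflect across v@6): 24 holes -> [(0, 4), (0, 5), (0, 6), (0, 7), (2, 4), (2, 5), (2, 6), (2, 7), (3, 4), (3, 5), (3, 6), (3, 7), (4, 4), (4, 5), (4, 6), (4, 7), (5, 4), (5, 5), (5, 6), (5, 7), (7, 4), (7, 5), (7, 6), (7, 7)]
Unfold 4 (reflect across v@4): 48 holes -> [(0, 0), (0, 1), (0, 2), (0, 3), (0, 4), (0, 5), (0, 6), (0, 7), (2, 0), (2, 1), (2, 2), (2, 3), (2, 4), (2, 5), (2, 6), (2, 7), (3, 0), (3, 1), (3, 2), (3, 3), (3, 4), (3, 5), (3, 6), (3, 7), (4, 0), (4, 1), (4, 2), (4, 3), (4, 4), (4, 5), (4, 6), (4, 7), (5, 0), (5, 1), (5, 2), (5, 3), (5, 4), (5, 5), (5, 6), (5, 7), (7, 0), (7, 1), (7, 2), (7, 3), (7, 4), (7, 5), (7, 6), (7, 7)]
Unfold 5 (reflect across v@8): 96 holes -> [(0, 0), (0, 1), (0, 2), (0, 3), (0, 4), (0, 5), (0, 6), (0, 7), (0, 8), (0, 9), (0, 10), (0, 11), (0, 12), (0, 13), (0, 14), (0, 15), (2, 0), (2, 1), (2, 2), (2, 3), (2, 4), (2, 5), (2, 6), (2, 7), (2, 8), (2, 9), (2, 10), (2, 11), (2, 12), (2, 13), (2, 14), (2, 15), (3, 0), (3, 1), (3, 2), (3, 3), (3, 4), (3, 5), (3, 6), (3, 7), (3, 8), (3, 9), (3, 10), (3, 11), (3, 12), (3, 13), (3, 14), (3, 15), (4, 0), (4, 1), (4, 2), (4, 3), (4, 4), (4, 5), (4, 6), (4, 7), (4, 8), (4, 9), (4, 10), (4, 11), (4, 12), (4, 13), (4, 14), (4, 15), (5, 0), (5, 1), (5, 2), (5, 3), (5, 4), (5, 5), (5, 6), (5, 7), (5, 8), (5, 9), (5, 10), (5, 11), (5, 12), (5, 13), (5, 14), (5, 15), (7, 0), (7, 1), (7, 2), (7, 3), (7, 4), (7, 5), (7, 6), (7, 7), (7, 8), (7, 9), (7, 10), (7, 11), (7, 12), (7, 13), (7, 14), (7, 15)]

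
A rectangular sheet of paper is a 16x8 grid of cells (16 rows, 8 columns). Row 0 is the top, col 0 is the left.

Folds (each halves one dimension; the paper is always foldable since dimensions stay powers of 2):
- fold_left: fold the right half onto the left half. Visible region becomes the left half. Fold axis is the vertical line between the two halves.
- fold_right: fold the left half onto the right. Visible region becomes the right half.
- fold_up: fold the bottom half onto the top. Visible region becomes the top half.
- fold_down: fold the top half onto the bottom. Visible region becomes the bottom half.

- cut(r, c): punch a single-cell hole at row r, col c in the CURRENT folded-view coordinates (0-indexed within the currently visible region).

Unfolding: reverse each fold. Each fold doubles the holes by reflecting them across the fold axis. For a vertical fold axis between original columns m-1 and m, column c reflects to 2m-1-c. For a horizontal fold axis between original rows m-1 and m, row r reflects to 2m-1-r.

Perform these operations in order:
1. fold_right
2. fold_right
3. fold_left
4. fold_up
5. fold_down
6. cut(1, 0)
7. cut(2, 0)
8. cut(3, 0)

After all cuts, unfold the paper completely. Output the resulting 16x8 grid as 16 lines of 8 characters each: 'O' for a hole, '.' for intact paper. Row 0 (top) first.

Op 1 fold_right: fold axis v@4; visible region now rows[0,16) x cols[4,8) = 16x4
Op 2 fold_right: fold axis v@6; visible region now rows[0,16) x cols[6,8) = 16x2
Op 3 fold_left: fold axis v@7; visible region now rows[0,16) x cols[6,7) = 16x1
Op 4 fold_up: fold axis h@8; visible region now rows[0,8) x cols[6,7) = 8x1
Op 5 fold_down: fold axis h@4; visible region now rows[4,8) x cols[6,7) = 4x1
Op 6 cut(1, 0): punch at orig (5,6); cuts so far [(5, 6)]; region rows[4,8) x cols[6,7) = 4x1
Op 7 cut(2, 0): punch at orig (6,6); cuts so far [(5, 6), (6, 6)]; region rows[4,8) x cols[6,7) = 4x1
Op 8 cut(3, 0): punch at orig (7,6); cuts so far [(5, 6), (6, 6), (7, 6)]; region rows[4,8) x cols[6,7) = 4x1
Unfold 1 (reflect across h@4): 6 holes -> [(0, 6), (1, 6), (2, 6), (5, 6), (6, 6), (7, 6)]
Unfold 2 (reflect across h@8): 12 holes -> [(0, 6), (1, 6), (2, 6), (5, 6), (6, 6), (7, 6), (8, 6), (9, 6), (10, 6), (13, 6), (14, 6), (15, 6)]
Unfold 3 (reflect across v@7): 24 holes -> [(0, 6), (0, 7), (1, 6), (1, 7), (2, 6), (2, 7), (5, 6), (5, 7), (6, 6), (6, 7), (7, 6), (7, 7), (8, 6), (8, 7), (9, 6), (9, 7), (10, 6), (10, 7), (13, 6), (13, 7), (14, 6), (14, 7), (15, 6), (15, 7)]
Unfold 4 (reflect across v@6): 48 holes -> [(0, 4), (0, 5), (0, 6), (0, 7), (1, 4), (1, 5), (1, 6), (1, 7), (2, 4), (2, 5), (2, 6), (2, 7), (5, 4), (5, 5), (5, 6), (5, 7), (6, 4), (6, 5), (6, 6), (6, 7), (7, 4), (7, 5), (7, 6), (7, 7), (8, 4), (8, 5), (8, 6), (8, 7), (9, 4), (9, 5), (9, 6), (9, 7), (10, 4), (10, 5), (10, 6), (10, 7), (13, 4), (13, 5), (13, 6), (13, 7), (14, 4), (14, 5), (14, 6), (14, 7), (15, 4), (15, 5), (15, 6), (15, 7)]
Unfold 5 (reflect across v@4): 96 holes -> [(0, 0), (0, 1), (0, 2), (0, 3), (0, 4), (0, 5), (0, 6), (0, 7), (1, 0), (1, 1), (1, 2), (1, 3), (1, 4), (1, 5), (1, 6), (1, 7), (2, 0), (2, 1), (2, 2), (2, 3), (2, 4), (2, 5), (2, 6), (2, 7), (5, 0), (5, 1), (5, 2), (5, 3), (5, 4), (5, 5), (5, 6), (5, 7), (6, 0), (6, 1), (6, 2), (6, 3), (6, 4), (6, 5), (6, 6), (6, 7), (7, 0), (7, 1), (7, 2), (7, 3), (7, 4), (7, 5), (7, 6), (7, 7), (8, 0), (8, 1), (8, 2), (8, 3), (8, 4), (8, 5), (8, 6), (8, 7), (9, 0), (9, 1), (9, 2), (9, 3), (9, 4), (9, 5), (9, 6), (9, 7), (10, 0), (10, 1), (10, 2), (10, 3), (10, 4), (10, 5), (10, 6), (10, 7), (13, 0), (13, 1), (13, 2), (13, 3), (13, 4), (13, 5), (13, 6), (13, 7), (14, 0), (14, 1), (14, 2), (14, 3), (14, 4), (14, 5), (14, 6), (14, 7), (15, 0), (15, 1), (15, 2), (15, 3), (15, 4), (15, 5), (15, 6), (15, 7)]

Answer: OOOOOOOO
OOOOOOOO
OOOOOOOO
........
........
OOOOOOOO
OOOOOOOO
OOOOOOOO
OOOOOOOO
OOOOOOOO
OOOOOOOO
........
........
OOOOOOOO
OOOOOOOO
OOOOOOOO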